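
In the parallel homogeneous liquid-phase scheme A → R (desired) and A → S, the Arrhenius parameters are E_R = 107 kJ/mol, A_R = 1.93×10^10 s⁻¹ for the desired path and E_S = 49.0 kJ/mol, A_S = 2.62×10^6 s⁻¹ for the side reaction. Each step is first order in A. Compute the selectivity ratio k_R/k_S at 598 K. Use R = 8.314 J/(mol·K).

Since both paths have the same order in A, the concentration cancels and S_{R/S} = k_R/k_S = (A_R/A_S)·exp[(E_S−E_R)/(RT)].
(E_S−E_R)/(RT) = (49.0−107)×10³/(8.314×598) = -58000/4972 = -11.67.
k_R/k_S = (1.93×10^10/2.62×10^6)·exp(-11.67) = 7366 × 8.582×10^-6 = 0.0632.

0.0632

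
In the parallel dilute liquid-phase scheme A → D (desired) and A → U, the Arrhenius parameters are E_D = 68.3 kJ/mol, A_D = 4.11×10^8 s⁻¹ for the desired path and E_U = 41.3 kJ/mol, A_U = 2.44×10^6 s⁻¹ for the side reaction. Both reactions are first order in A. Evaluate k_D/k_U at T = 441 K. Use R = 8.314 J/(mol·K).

0.107

Since both paths have the same order in A, the concentration cancels and S_{D/U} = k_D/k_U = (A_D/A_U)·exp[(E_U−E_D)/(RT)].
(E_U−E_D)/(RT) = (41.3−68.3)×10³/(8.314×441) = -27000/3666 = -7.364.
k_D/k_U = (4.11×10^8/2.44×10^6)·exp(-7.364) = 168.4 × 6.336×10^-4 = 0.107.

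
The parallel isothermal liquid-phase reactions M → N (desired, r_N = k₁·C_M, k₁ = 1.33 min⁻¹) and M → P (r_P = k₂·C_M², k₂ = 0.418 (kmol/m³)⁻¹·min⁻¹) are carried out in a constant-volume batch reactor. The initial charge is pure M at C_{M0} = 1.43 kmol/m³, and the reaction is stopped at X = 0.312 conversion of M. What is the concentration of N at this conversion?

0.324 kmol/m³

C_M = C_{M0}(1−X) = 0.9838 kmol/m³.
Along a PFR/batch, dC_N/dC_M = −r_N/(r_N+r_P) = −k₁/(k₁+k₂·C_M).
Integrating from C_{M0} to C_M: C_N = (1.33/0.418)·ln[(1.33+0.418·1.43)/(1.33+0.418·0.984)] = 3.182·ln(1.928/1.741) = 0.3237 kmol/m³.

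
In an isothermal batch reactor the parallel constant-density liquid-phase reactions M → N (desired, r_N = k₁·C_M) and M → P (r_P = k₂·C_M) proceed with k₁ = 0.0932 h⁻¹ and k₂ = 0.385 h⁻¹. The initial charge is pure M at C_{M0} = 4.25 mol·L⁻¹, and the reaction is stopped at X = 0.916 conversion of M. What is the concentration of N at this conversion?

C_M = C_{M0}(1−X) = 0.3570 mol·L⁻¹.
Both paths are first order in M, so the instantaneous fraction to N is constant: dC_N/d(−C_M) = k₁/(k₁+k₂) = 0.1949.
C_N = 0.1949·(C_{M0}−C_M) = 0.1949×3.893 = 0.759 mol·L⁻¹.

0.759 mol·L⁻¹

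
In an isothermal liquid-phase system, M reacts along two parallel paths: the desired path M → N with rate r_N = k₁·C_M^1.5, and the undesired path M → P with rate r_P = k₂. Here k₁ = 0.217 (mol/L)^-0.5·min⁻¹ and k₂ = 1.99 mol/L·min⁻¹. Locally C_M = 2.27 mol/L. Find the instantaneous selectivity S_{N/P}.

S_{N/P} = r_N/r_P = (k₁·C_M^1.5)/(k₂) = (k₁/k₂)·C_M^1.5.
= (0.217×2.270^1.5) / (1.99) = 0.7422/1.990 = 0.373.
Since the desired path is higher order in M, keeping C_M high (PFR or concentrated feed) favours N.

0.373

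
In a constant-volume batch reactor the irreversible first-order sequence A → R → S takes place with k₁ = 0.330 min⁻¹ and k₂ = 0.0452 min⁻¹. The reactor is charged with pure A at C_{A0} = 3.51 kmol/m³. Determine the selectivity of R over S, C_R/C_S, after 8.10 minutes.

3.49

Solving the coupled first-order balances gives C_R(t) = [k₁/(k₂−k₁)]·C_{A0}·(e^(−k₁t) − e^(−k₂t)).
e^(−k₁t) = e^(−0.330×8.10) = e^(−2.673) = 0.06904; e^(−k₂t) = e^(−0.3661) = 0.6934.
C_R = 0.330×3.51/(0.0452−0.330) × (0.06904−0.6934) = (-4.067)×(-0.6244) = 2.539 kmol/m³.
C_A = C_{A0}e^(−k₁t) = 0.2423 kmol/m³, so C_S = C_{A0}−C_A−C_R = 0.7283 kmol/m³; C_R/C_S = 3.49.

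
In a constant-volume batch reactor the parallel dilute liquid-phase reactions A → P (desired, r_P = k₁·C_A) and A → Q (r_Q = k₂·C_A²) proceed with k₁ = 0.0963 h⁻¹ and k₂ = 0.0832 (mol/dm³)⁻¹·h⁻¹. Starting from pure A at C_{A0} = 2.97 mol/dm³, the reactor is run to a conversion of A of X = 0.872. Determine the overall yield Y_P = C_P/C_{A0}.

0.385

C_A = C_{A0}(1−X) = 0.3802 mol/dm³.
Along a PFR/batch, dC_P/dC_A = −r_P/(r_P+r_Q) = −k₁/(k₁+k₂·C_A).
Integrating from C_{A0} to C_A: C_P = (0.0963/0.0832)·ln[(0.0963+0.0832·2.97)/(0.0963+0.0832·0.380)] = 1.157·ln(0.3434/0.1279) = 1.143 mol/dm³.
Y_P = C_P/C_{A0} = 1.143/2.97 = 0.385.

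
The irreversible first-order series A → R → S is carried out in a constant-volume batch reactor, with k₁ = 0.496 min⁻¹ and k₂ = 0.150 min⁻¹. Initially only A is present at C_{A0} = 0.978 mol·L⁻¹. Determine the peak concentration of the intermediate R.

0.582 mol·L⁻¹

At the optimum, C_{R,max}/C_{A0} = (k₁/k₂)^[k₂/(k₂−k₁)].
= (0.496/0.150)^(0.150/(0.150−0.496)) = (3.307)^(-0.4335) = 0.5954.
C_{R,max} = 0.5954×0.978 = 0.582 mol·L⁻¹.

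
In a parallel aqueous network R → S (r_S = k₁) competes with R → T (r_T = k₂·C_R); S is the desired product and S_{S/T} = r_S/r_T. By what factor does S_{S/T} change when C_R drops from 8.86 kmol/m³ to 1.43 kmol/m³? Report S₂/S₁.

S_{S/T} = (k₁/k₂)·C_R⁻¹, so S₂/S₁ = (C_{R,2}/C_{R,1})⁻¹.
= 8.86/1.43 = 6.20.

6.20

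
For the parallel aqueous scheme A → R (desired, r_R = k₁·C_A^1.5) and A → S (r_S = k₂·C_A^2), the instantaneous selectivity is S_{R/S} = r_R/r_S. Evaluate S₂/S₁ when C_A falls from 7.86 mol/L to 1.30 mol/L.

S_{R/S} = (k₁/k₂)·C_A^-0.5, so S₂/S₁ = (C_{A,2}/C_{A,1})^-0.5.
= (1.30/7.86)^(-0.5) = (0.1654)^(-0.5) = 2.46.

2.46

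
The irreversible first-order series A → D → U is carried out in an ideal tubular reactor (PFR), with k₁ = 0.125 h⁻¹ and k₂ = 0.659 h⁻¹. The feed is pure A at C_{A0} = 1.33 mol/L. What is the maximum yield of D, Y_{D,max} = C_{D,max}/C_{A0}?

For a first-order series the maximum intermediate yield is C_{D,max}/C_{A0} = (k₁/k₂)^[k₂/(k₂−k₁)].
= (0.125/0.659)^(0.659/(0.659−0.125)) = (0.1897)^(1.234) = 0.1285.

0.129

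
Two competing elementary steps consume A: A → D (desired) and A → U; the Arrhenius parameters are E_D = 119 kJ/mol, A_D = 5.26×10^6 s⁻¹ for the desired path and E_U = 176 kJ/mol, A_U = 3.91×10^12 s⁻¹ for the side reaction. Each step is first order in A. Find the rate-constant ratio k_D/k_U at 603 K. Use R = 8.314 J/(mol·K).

With equal orders, S_{D/U} = k_D/k_U = (A_D/A_U)·exp[(E_U−E_D)/(RT)].
(E_U−E_D)/(RT) = (176−119)×10³/(8.314×603) = 57000/5013 = 11.37.
k_D/k_U = (5.26×10^6/3.91×10^12)·exp(11.37) = 1.345×10^-6 × 86653 = 0.117.

0.117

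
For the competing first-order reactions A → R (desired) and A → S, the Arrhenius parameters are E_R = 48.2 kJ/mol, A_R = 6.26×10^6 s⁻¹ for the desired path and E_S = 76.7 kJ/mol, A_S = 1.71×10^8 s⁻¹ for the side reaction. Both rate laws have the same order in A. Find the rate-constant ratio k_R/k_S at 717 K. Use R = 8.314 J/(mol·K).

4.36

With equal orders, S_{R/S} = k_R/k_S = (A_R/A_S)·exp[(E_S−E_R)/(RT)].
(E_S−E_R)/(RT) = (76.7−48.2)×10³/(8.314×717) = 28500/5961 = 4.781.
k_R/k_S = (6.26×10^6/1.71×10^8)·exp(4.781) = 0.03661 × 119.2 = 4.36.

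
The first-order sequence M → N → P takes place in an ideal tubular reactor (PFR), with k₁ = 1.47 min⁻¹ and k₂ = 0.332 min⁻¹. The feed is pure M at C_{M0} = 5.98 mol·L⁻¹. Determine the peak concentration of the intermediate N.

Evaluating C_N at τ_opt = ln(k₂/k₁)/(k₂−k₁) gives C_{N,max}/C_{M0} = (k₁/k₂)^[k₂/(k₂−k₁)].
= (1.47/0.332)^(0.332/(0.332−1.47)) = (4.428)^(-0.2917) = 0.6479.
C_{N,max} = 0.6479×5.98 = 3.87 mol·L⁻¹.

3.87 mol·L⁻¹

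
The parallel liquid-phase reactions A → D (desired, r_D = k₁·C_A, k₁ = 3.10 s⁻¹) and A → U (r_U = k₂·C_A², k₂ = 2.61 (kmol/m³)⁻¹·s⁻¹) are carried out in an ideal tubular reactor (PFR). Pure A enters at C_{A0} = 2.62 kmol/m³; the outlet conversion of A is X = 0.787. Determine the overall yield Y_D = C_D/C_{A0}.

0.354

C_A = C_{A0}(1−X) = 0.5581 kmol/m³.
Along a PFR/batch, dC_D/dC_A = −r_D/(r_D+r_U) = −k₁/(k₁+k₂·C_A).
Integrating from C_{A0} to C_A: C_D = (3.10/2.61)·ln[(3.10+2.61·2.62)/(3.10+2.61·0.558)] = 1.188·ln(9.938/4.557) = 0.9262 kmol/m³.
Y_D = C_D/C_{A0} = 0.9262/2.62 = 0.354.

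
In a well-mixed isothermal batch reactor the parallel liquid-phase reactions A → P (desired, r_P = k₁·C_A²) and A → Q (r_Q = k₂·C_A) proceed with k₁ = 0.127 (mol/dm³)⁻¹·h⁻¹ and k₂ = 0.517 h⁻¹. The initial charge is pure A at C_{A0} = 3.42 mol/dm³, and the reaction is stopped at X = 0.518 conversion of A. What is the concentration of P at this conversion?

0.673 mol/dm³

C_A = C_{A0}(1−X) = 1.648 mol/dm³.
Along a PFR/batch, dC_Q/dC_A = −r_Q/(r_P+r_Q) = −k₂/(k₂+k₁·C_A).
Integrating from C_{A0} to C_A: C_Q = (0.517/0.127)·ln[(0.517+0.127·3.42)/(0.517+0.127·1.65)] = 4.071·ln(0.9513/0.7264) = 1.098 mol/dm³.
Then C_P = (C_{A0}−C_A) − C_Q = 1.772 − 1.098 = 0.6731 mol/dm³.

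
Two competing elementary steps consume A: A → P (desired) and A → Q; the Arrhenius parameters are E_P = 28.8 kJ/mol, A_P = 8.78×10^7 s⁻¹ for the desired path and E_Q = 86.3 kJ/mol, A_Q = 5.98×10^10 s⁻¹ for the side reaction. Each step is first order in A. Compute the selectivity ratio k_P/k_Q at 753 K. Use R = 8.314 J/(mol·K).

14.3

k_P/k_Q = (A_P/A_Q)·exp[−(E_P−E_Q)/(RT)] = (A_P/A_Q)·exp[(E_Q−E_P)/(RT)].
(E_Q−E_P)/(RT) = (86.3−28.8)×10³/(8.314×753) = 57500/6260 = 9.185.
k_P/k_Q = (8.78×10^7/5.98×10^10)·exp(9.185) = 0.001468 × 9746 = 14.3.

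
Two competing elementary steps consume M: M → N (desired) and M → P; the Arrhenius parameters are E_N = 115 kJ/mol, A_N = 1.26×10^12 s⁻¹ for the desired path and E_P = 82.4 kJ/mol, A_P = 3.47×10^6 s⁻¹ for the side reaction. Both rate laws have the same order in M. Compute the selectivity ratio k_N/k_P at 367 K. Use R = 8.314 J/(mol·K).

8.32

With equal orders, S_{N/P} = k_N/k_P = (A_N/A_P)·exp[(E_P−E_N)/(RT)].
(E_P−E_N)/(RT) = (82.4−115)×10³/(8.314×367) = -32600/3051 = -10.68.
k_N/k_P = (1.26×10^12/3.47×10^6)·exp(-10.68) = 3.631×10^5 × 2.290×10^-5 = 8.32.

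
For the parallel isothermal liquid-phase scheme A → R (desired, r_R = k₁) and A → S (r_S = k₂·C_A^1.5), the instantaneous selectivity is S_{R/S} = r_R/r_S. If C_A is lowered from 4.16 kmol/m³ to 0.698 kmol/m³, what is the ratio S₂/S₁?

S_{R/S} = (k₁/k₂)·C_A^-1.5, so S₂/S₁ = (C_{A,2}/C_{A,1})^-1.5.
= (0.698/4.16)^(-1.5) = (0.1678)^(-1.5) = 14.5.
Selectivity toward R rises as C_A falls — low-concentration operation is favoured.

14.5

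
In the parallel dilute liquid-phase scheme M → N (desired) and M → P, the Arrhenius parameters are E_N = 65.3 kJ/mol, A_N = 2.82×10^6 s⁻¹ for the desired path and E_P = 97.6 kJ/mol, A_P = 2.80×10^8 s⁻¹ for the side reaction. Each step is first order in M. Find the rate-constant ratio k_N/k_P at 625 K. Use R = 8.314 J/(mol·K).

Since both paths have the same order in M, the concentration cancels and S_{N/P} = k_N/k_P = (A_N/A_P)·exp[(E_P−E_N)/(RT)].
(E_P−E_N)/(RT) = (97.6−65.3)×10³/(8.314×625) = 32300/5196 = 6.216.
k_N/k_P = (2.82×10^6/2.80×10^8)·exp(6.216) = 0.01007 × 500.7 = 5.04.

5.04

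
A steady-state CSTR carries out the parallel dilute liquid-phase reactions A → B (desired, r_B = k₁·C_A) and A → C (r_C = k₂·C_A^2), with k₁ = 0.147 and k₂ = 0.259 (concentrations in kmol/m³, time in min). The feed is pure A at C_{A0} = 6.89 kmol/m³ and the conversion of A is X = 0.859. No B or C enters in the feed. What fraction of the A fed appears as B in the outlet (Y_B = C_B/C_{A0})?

Exit C_A = C_{A0}(1−X) = 6.89×0.141 = 0.9715 kmol/m³.
A CSTR operates uniformly at the exit composition, giving r_B = 0.1428 and r_C = 0.2444 (each k·C_A^n at C_A = 0.9715).
Fraction of consumed A going to B: r_B/(r_B+r_C) = 0.3688.
C_B = 0.3688·C_{A0}·X = 0.3688×6.89×0.859 = 2.18 kmol/m³; Y_B = C_B/C_{A0} = 0.317.

0.317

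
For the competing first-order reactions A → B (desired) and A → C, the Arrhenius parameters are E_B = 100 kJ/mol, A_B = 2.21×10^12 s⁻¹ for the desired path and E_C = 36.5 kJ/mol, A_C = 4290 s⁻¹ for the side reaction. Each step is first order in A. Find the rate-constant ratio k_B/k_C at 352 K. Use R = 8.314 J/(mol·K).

0.194

k_B/k_C = (A_B/A_C)·exp[−(E_B−E_C)/(RT)] = (A_B/A_C)·exp[(E_C−E_B)/(RT)].
(E_C−E_B)/(RT) = (36.5−100)×10³/(8.314×352) = -63500/2927 = -21.70.
k_B/k_C = (2.21×10^12/4290)·exp(-21.70) = 5.152×10^8 × 3.773×10^-10 = 0.194.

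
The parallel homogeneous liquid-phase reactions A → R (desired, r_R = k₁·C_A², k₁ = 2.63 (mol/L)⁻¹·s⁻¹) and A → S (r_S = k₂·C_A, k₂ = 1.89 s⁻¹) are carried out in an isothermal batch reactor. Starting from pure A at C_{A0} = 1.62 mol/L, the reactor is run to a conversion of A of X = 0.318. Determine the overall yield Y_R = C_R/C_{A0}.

0.208

C_A = C_{A0}(1−X) = 1.105 mol/L.
Along a PFR/batch, dC_S/dC_A = −r_S/(r_R+r_S) = −k₂/(k₂+k₁·C_A).
Integrating from C_{A0} to C_A: C_S = (1.89/2.63)·ln[(1.89+2.63·1.62)/(1.89+2.63·1.10)] = 0.7186·ln(6.151/4.796) = 0.1788 mol/L.
Then C_R = (C_{A0}−C_A) − C_S = 0.5152 − 0.1788 = 0.3363 mol/L.
Y_R = C_R/C_{A0} = 0.3363/1.62 = 0.208.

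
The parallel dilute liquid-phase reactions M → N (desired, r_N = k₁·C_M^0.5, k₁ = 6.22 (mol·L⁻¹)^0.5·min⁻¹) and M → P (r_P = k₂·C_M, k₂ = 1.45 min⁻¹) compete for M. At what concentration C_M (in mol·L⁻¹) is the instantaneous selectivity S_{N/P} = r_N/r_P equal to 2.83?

S_{N/P} = (k₁/k₂)·C_M^-0.5 ⇒ C_M = (S·k₂/k₁)^(-2).
= (2.83×1.45/6.22)^(-2) = (0.6597)^(-2) = 2.30 mol·L⁻¹.

2.30 mol·L⁻¹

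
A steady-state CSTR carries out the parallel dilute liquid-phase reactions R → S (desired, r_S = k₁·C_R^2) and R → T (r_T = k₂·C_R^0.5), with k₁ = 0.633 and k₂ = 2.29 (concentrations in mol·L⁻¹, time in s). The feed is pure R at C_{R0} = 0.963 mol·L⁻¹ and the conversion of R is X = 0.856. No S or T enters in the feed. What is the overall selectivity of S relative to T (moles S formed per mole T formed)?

0.0143

Exit C_R = C_{R0}(1−X) = 0.963×0.144 = 0.1387 mol·L⁻¹.
In a CSTR the entire volume is at exit conditions, so r_S = 0.633×0.1387^2 = 0.01217 and r_T = 2.29×0.1387^0.5 = 0.8528.
Overall selectivity = C_S/C_T = r_Sτ/(r_Tτ) = r_S/r_T = 0.0143.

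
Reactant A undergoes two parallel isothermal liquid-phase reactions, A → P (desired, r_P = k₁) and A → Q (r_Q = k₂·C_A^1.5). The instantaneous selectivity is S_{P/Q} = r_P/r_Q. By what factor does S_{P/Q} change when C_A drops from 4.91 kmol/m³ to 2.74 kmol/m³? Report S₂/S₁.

S_{P/Q} = (k₁/k₂)·C_A^-1.5, so S₂/S₁ = (C_{A,2}/C_{A,1})^-1.5.
= (2.74/4.91)^(-1.5) = (0.5580)^(-1.5) = 2.40.
Selectivity toward P rises as C_A falls — low-concentration operation is favoured.

2.40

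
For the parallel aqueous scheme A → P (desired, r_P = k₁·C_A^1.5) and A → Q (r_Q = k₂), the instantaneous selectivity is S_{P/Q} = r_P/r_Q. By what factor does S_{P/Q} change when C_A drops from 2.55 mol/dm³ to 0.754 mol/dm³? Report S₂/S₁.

0.161

S_{P/Q} = (k₁/k₂)·C_A^1.5, so S₂/S₁ = (C_{A,2}/C_{A,1})^1.5.
= (0.754/2.55)^1.5 = (0.2957)^1.5 = 0.161.
Selectivity toward P falls as C_A falls — high-concentration operation is favoured.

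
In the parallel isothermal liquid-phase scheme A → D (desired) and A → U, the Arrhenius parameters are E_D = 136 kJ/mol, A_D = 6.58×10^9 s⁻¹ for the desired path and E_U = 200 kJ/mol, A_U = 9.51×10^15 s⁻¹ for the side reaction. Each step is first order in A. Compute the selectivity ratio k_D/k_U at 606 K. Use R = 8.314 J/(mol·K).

With equal orders, S_{D/U} = k_D/k_U = (A_D/A_U)·exp[(E_U−E_D)/(RT)].
(E_U−E_D)/(RT) = (200−136)×10³/(8.314×606) = 64000/5038 = 12.70.
k_D/k_U = (6.58×10^9/9.51×10^15)·exp(12.70) = 6.919×10^-7 × 3.286×10^5 = 0.227.
Since E_D < E_U, lowering the temperature improves selectivity toward D.

0.227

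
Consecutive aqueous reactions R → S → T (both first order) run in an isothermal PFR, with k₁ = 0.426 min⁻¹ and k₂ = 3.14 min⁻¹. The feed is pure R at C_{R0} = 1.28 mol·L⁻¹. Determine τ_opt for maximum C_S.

0.736 min

For first-order series the maximum of C_S occurs at τ_opt = ln(k₂/k₁)/(k₂−k₁).
= ln(3.14/0.426)/(3.14−0.426) = ln(7.371)/2.714 = 1.998/2.714 = 0.736 min.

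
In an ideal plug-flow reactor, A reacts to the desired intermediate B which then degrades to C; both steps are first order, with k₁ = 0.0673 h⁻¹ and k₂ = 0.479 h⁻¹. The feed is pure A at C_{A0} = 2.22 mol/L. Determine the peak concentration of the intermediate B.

0.226 mol/L

For a first-order series the maximum intermediate yield is C_{B,max}/C_{A0} = (k₁/k₂)^[k₂/(k₂−k₁)].
= (0.0673/0.479)^(0.479/(0.479−0.0673)) = (0.1405)^(1.163) = 0.1019.
C_{B,max} = 0.1019×2.22 = 0.226 mol/L.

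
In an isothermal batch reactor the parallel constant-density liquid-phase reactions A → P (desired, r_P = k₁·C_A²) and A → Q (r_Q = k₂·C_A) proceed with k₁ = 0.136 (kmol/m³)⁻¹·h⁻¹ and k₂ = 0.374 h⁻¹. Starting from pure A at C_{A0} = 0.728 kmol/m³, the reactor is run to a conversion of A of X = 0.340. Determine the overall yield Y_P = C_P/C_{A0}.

C_A = C_{A0}(1−X) = 0.4805 kmol/m³.
Along a PFR/batch, dC_Q/dC_A = −r_Q/(r_P+r_Q) = −k₂/(k₂+k₁·C_A).
Integrating from C_{A0} to C_A: C_Q = (0.374/0.136)·ln[(0.374+0.136·0.728)/(0.374+0.136·0.480)] = 2.750·ln(0.4730/0.4393) = 0.2030 kmol/m³.
Then C_P = (C_{A0}−C_A) − C_Q = 0.2475 − 0.2030 = 0.04450 kmol/m³.
Y_P = C_P/C_{A0} = 0.04450/0.728 = 0.0611.

0.0611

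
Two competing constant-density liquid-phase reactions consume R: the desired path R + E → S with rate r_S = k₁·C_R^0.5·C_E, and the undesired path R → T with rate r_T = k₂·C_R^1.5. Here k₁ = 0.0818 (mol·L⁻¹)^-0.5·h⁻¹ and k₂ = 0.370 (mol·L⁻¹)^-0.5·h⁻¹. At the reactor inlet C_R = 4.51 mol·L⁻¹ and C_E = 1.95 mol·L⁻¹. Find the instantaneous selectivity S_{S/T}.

0.0956

S_{S/T} = r_S/r_T = (k₁·C_R^0.5·C_E)/(k₂·C_R^1.5) = (k₁/k₂)·C_R⁻¹·C_E.
= (0.0818×4.510^0.5×1.950) / (0.370×4.510^1.5) = 0.3387/3.544 = 0.0956.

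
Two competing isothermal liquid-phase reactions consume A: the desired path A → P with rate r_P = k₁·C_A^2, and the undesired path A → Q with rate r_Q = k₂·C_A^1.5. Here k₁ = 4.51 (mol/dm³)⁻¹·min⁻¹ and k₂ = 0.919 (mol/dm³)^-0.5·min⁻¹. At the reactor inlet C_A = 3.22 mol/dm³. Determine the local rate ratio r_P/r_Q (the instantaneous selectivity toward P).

8.81

S_{P/Q} = r_P/r_Q = (k₁·C_A^2)/(k₂·C_A^1.5) = (k₁/k₂)·C_A^0.5.
= (4.51×3.220^2) / (0.919×3.220^1.5) = 46.76/5.310 = 8.81.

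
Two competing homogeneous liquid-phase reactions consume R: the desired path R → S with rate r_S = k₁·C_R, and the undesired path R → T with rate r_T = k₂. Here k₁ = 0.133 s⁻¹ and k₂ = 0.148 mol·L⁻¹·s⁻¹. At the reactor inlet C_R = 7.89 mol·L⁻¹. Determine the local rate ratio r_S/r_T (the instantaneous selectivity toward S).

S_{S/T} = r_S/r_T = (k₁·C_R)/(k₂) = (k₁/k₂)·C_R.
= (0.133×7.890) / (0.148) = 1.049/0.1480 = 7.09.
Since the desired path is higher order in R, keeping C_R high (PFR or concentrated feed) favours S.

7.09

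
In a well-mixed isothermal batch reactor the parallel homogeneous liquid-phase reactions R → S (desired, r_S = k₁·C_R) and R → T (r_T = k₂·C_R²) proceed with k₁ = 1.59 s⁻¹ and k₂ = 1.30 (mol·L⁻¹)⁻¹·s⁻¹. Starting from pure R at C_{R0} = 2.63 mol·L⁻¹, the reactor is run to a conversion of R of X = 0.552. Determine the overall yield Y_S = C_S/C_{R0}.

C_R = C_{R0}(1−X) = 1.178 mol·L⁻¹.
Along a PFR/batch, dC_S/dC_R = −r_S/(r_S+r_T) = −k₁/(k₁+k₂·C_R).
Integrating from C_{R0} to C_R: C_S = (1.59/1.30)·ln[(1.59+1.30·2.63)/(1.59+1.30·1.18)] = 1.223·ln(5.009/3.122) = 0.5783 mol·L⁻¹.
Y_S = C_S/C_{R0} = 0.5783/2.63 = 0.220.

0.220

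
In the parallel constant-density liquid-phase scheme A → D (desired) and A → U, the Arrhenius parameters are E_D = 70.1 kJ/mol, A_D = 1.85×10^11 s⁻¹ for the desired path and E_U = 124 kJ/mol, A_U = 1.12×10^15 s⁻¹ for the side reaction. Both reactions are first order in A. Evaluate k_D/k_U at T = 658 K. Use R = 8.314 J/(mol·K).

3.14

Since both paths have the same order in A, the concentration cancels and S_{D/U} = k_D/k_U = (A_D/A_U)·exp[(E_U−E_D)/(RT)].
(E_U−E_D)/(RT) = (124−70.1)×10³/(8.314×658) = 53900/5471 = 9.853.
k_D/k_U = (1.85×10^11/1.12×10^15)·exp(9.853) = 1.652×10^-4 × 19009 = 3.14.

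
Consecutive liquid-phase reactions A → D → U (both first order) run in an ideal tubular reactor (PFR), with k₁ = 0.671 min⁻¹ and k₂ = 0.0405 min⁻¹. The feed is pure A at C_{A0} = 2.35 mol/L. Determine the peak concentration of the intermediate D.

For a first-order series the maximum intermediate yield is C_{D,max}/C_{A0} = (k₁/k₂)^[k₂/(k₂−k₁)].
= (0.671/0.0405)^(0.0405/(0.0405−0.671)) = (16.57)^(-0.06423) = 0.8350.
C_{D,max} = 0.8350×2.35 = 1.96 mol/L.

1.96 mol/L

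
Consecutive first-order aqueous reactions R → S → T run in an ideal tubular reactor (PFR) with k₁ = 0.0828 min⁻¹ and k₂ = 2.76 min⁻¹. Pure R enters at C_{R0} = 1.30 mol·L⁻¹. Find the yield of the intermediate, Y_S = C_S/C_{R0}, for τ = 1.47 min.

For first-order series with pure R initially, C_S(τ) = k₁C_{R0}/(k₂−k₁)·(e^(−k₁τ) − e^(−k₂τ)).
e^(−k₁τ) = e^(−0.0828×1.47) = e^(−0.1217) = 0.8854; e^(−k₂τ) = e^(−4.057) = 0.01730.
C_S = 0.0828×1.30/(2.76−0.0828) × (0.8854−0.01730) = 0.04021×0.8681 = 0.03490 mol·L⁻¹.
Y_S = C_S/C_{R0} = 0.03490/1.30 = 0.0268.

0.0268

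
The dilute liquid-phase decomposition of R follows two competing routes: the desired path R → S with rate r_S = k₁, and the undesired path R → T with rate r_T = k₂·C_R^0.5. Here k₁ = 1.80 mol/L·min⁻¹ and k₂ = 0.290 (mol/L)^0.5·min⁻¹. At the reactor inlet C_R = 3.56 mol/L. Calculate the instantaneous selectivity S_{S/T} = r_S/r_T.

S_{S/T} = r_S/r_T = (k₁)/(k₂·C_R^0.5) = (k₁/k₂)·C_R^-0.5.
= (1.80) / (0.290×3.560^0.5) = 1.800/0.5472 = 3.29.

3.29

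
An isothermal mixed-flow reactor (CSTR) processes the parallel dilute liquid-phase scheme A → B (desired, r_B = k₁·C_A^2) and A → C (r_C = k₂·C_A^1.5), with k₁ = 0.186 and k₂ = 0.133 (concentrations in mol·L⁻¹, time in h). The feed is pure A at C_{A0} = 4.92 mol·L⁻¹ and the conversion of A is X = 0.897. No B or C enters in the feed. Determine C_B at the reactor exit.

2.20 mol·L⁻¹

Exit C_A = C_{A0}(1−X) = 4.92×0.103 = 0.5068 mol·L⁻¹.
A CSTR operates uniformly at the exit composition, giving r_B = 0.04777 and r_C = 0.04798 (each k·C_A^n at C_A = 0.5068).
Fraction of consumed A going to B: r_B/(r_B+r_C) = 0.4989.
C_B = 0.4989·C_{A0}·X = 0.4989×4.92×0.897 = 2.20 mol·L⁻¹.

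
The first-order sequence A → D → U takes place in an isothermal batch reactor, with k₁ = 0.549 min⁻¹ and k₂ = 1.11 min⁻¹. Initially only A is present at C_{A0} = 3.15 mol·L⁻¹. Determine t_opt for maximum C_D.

1.25 min

For first-order series the maximum of C_D occurs at t_opt = ln(k₂/k₁)/(k₂−k₁).
= ln(1.11/0.549)/(1.11−0.549) = ln(2.022)/0.5610 = 0.7040/0.5610 = 1.25 min.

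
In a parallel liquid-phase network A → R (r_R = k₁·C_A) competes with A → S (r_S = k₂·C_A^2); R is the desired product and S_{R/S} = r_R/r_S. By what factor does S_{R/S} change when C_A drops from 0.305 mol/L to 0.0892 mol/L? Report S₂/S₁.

S_{R/S} = (k₁/k₂)·C_A⁻¹, so S₂/S₁ = (C_{A,2}/C_{A,1})⁻¹.
= 0.305/0.0892 = 3.42.

3.42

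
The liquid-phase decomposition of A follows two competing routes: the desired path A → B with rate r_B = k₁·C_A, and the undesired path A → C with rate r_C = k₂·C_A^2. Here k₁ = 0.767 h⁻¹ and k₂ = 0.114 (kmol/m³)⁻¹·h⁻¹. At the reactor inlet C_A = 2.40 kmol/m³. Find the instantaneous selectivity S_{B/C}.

S_{B/C} = r_B/r_C = (k₁·C_A)/(k₂·C_A^2) = (k₁/k₂)·C_A⁻¹.
= (0.767×2.400) / (0.114×2.400^2) = 1.841/0.6566 = 2.80.
The undesired path is higher order in A, so low C_A (CSTR or dilute feed) favours B.

2.80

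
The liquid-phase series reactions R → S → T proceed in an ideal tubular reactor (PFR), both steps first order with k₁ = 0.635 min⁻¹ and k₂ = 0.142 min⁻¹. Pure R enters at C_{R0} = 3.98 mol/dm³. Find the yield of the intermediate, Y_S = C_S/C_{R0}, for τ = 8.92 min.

For first-order series with pure R initially, C_S(τ) = k₁C_{R0}/(k₂−k₁)·(e^(−k₁τ) − e^(−k₂τ)).
e^(−k₁τ) = e^(−0.635×8.92) = e^(−5.664) = 0.003468; e^(−k₂τ) = e^(−1.267) = 0.2818.
C_S = 0.635×3.98/(0.142−0.635) × (0.003468−0.2818) = (-5.126)×(-0.2783) = 1.427 mol/dm³.
Y_S = C_S/C_{R0} = 1.427/3.98 = 0.358.

0.358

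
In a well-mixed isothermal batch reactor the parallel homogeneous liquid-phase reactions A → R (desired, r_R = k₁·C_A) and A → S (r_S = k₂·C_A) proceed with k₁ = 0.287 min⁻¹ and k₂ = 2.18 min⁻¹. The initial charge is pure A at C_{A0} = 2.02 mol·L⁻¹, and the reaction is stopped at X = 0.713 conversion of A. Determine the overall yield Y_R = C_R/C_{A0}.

0.0829

C_A = C_{A0}(1−X) = 0.5797 mol·L⁻¹.
Both paths are first order in A, so the instantaneous fraction to R is constant: dC_R/d(−C_A) = k₁/(k₁+k₂) = 0.1163.
C_R = 0.1163·(C_{A0}−C_A) = 0.1163×1.440 = 0.168 mol·L⁻¹.
Y_R = C_R/C_{A0} = 0.1676/2.02 = 0.0829.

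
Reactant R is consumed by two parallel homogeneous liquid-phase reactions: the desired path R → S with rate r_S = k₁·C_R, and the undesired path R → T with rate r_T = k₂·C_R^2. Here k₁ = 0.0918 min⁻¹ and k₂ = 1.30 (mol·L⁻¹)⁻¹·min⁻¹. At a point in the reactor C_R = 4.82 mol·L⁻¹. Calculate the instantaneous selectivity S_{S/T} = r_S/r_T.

S_{S/T} = r_S/r_T = (k₁·C_R)/(k₂·C_R^2) = (k₁/k₂)·C_R⁻¹.
= (0.0918×4.820) / (1.30×4.820^2) = 0.4425/30.20 = 0.0147.

0.0147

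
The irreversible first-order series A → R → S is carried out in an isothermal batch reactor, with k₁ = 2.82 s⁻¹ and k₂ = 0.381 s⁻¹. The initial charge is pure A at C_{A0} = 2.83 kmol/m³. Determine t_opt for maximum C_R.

Setting dC_R/dt = 0 gives t_opt = ln(k₂/k₁)/(k₂−k₁).
= ln(0.381/2.82)/(0.381−2.82) = ln(0.1351)/-2.439 = -2.002/-2.439 = 0.821 s.

0.821 s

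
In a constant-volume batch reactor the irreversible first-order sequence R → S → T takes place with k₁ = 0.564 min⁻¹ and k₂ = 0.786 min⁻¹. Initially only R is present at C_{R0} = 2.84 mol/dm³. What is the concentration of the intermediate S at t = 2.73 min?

0.703 mol/dm³

Solving the coupled first-order balances gives C_S(t) = [k₁/(k₂−k₁)]·C_{R0}·(e^(−k₁t) − e^(−k₂t)).
e^(−k₁t) = e^(−0.564×2.73) = e^(−1.540) = 0.2144; e^(−k₂t) = e^(−2.146) = 0.1170.
C_S = 0.564×2.84/(0.786−0.564) × (0.2144−0.1170) = 7.215×0.09746 = 0.7032 mol/dm³.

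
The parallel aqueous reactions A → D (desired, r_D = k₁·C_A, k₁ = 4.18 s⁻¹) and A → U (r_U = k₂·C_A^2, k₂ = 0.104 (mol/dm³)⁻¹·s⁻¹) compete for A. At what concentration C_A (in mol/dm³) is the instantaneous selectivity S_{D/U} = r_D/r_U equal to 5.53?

7.27 mol/dm³

S_{D/U} = (k₁/k₂)·C_A⁻¹ ⇒ C_A = (S·k₂/k₁)^(-1).
= (5.53×0.104/4.18)^(-1) = (0.1376)^(-1) = 7.27 mol/dm³.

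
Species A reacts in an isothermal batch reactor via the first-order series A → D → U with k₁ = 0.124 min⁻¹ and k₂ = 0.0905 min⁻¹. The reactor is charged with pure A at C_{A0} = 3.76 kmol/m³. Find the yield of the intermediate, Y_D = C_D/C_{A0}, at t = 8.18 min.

0.423

The intermediate concentration in a first-order A→B→C sequence is C_D = k₁C_{A0}(e^(−k₁t) − e^(−k₂t))/(k₂−k₁).
e^(−k₁t) = e^(−0.124×8.18) = e^(−1.014) = 0.3626; e^(−k₂t) = e^(−0.7403) = 0.4770.
C_D = 0.124×3.76/(0.0905−0.124) × (0.3626−0.4770) = (-13.92)×(-0.1143) = 1.591 kmol/m³.
Y_D = C_D/C_{A0} = 1.591/3.76 = 0.423.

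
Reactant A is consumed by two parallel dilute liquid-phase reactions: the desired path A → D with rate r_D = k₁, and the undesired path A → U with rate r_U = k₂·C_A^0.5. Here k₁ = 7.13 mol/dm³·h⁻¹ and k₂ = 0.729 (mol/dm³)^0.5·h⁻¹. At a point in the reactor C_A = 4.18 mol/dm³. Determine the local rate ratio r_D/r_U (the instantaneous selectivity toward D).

4.78

S_{D/U} = r_D/r_U = (k₁)/(k₂·C_A^0.5) = (k₁/k₂)·C_A^-0.5.
= (7.13) / (0.729×4.180^0.5) = 7.130/1.490 = 4.78.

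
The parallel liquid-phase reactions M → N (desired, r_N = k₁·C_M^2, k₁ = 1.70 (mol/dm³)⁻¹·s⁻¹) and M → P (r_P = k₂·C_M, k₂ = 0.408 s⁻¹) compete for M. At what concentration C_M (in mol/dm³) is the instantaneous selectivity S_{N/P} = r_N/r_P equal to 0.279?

0.0670 mol/dm³

S_{N/P} = (k₁/k₂)·C_M ⇒ C_M = S·k₂/k₁.
= 0.279×0.408/1.70 = 0.0670 mol/dm³.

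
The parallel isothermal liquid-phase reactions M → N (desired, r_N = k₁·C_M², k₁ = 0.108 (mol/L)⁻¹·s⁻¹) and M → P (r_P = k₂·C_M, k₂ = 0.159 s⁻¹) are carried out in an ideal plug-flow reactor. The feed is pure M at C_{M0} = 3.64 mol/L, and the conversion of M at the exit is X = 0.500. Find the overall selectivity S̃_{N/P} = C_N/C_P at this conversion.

C_M = C_{M0}(1−X) = 1.820 mol/L.
Along a PFR/batch, dC_P/dC_M = −r_P/(r_N+r_P) = −k₂/(k₂+k₁·C_M).
Integrating from C_{M0} to C_M: C_P = (0.159/0.108)·ln[(0.159+0.108·3.64)/(0.159+0.108·1.82)] = 1.472·ln(0.5521/0.3556) = 0.6479 mol/L.
Then C_N = (C_{M0}−C_M) − C_P = 1.820 − 0.6479 = 1.172 mol/L.
S̃_{N/P} = C_N/C_P = 1.172/0.6479 = 1.81.

1.81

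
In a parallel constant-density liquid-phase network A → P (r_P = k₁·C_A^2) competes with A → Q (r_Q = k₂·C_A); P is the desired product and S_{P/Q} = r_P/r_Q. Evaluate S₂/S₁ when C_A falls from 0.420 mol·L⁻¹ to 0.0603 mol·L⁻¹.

S_{P/Q} = (k₁/k₂)·C_A, so S₂/S₁ = (C_{A,2}/C_{A,1}).
= 0.0603/0.420 = 0.144.

0.144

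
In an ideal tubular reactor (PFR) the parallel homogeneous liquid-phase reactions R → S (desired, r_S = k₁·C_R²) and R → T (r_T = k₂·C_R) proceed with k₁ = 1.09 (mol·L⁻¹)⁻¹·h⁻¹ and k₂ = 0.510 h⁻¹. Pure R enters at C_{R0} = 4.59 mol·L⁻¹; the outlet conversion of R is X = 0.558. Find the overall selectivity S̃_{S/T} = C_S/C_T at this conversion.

6.75

C_R = C_{R0}(1−X) = 2.029 mol·L⁻¹.
Along a PFR/batch, dC_T/dC_R = −r_T/(r_S+r_T) = −k₂/(k₂+k₁·C_R).
Integrating from C_{R0} to C_R: C_T = (0.510/1.09)·ln[(0.510+1.09·4.59)/(0.510+1.09·2.03)] = 0.4679·ln(5.513/2.721) = 0.3303 mol·L⁻¹.
Then C_S = (C_{R0}−C_R) − C_T = 2.561 − 0.3303 = 2.231 mol·L⁻¹.
S̃_{S/T} = C_S/C_T = 2.231/0.3303 = 6.75.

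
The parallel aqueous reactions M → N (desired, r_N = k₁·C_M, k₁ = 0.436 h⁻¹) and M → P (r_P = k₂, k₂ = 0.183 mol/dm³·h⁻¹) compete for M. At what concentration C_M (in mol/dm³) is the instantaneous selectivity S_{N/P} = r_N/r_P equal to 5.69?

S_{N/P} = (k₁/k₂)·C_M ⇒ C_M = S·k₂/k₁.
= 5.69×0.183/0.436 = 2.39 mol/dm³.

2.39 mol/dm³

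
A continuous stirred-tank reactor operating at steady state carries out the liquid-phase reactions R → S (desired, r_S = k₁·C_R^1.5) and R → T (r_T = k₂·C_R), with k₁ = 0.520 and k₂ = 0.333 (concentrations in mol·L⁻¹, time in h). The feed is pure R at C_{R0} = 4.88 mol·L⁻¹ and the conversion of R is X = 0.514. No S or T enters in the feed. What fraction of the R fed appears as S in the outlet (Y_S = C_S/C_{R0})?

0.363

Exit C_R = C_{R0}(1−X) = 4.88×0.486 = 2.372 mol·L⁻¹.
In a CSTR the entire volume is at exit conditions, so r_S = 0.520×2.372^1.5 = 1.899 and r_T = 0.333×2.372 = 0.7898.
Fraction of consumed R going to S: r_S/(r_S+r_T) = 0.7063.
C_S = 0.7063·C_{R0}·X = 0.7063×4.88×0.514 = 1.77 mol·L⁻¹; Y_S = C_S/C_{R0} = 0.363.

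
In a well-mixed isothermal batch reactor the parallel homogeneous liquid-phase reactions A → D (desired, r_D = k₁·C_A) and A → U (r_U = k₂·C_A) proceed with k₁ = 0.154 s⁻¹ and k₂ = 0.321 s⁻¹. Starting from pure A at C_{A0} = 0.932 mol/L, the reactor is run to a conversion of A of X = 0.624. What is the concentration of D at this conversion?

0.189 mol/L

C_A = C_{A0}(1−X) = 0.3504 mol/L.
Both paths are first order in A, so the instantaneous fraction to D is constant: dC_D/d(−C_A) = k₁/(k₁+k₂) = 0.3242.
C_D = 0.3242·(C_{A0}−C_A) = 0.3242×0.5816 = 0.189 mol/L.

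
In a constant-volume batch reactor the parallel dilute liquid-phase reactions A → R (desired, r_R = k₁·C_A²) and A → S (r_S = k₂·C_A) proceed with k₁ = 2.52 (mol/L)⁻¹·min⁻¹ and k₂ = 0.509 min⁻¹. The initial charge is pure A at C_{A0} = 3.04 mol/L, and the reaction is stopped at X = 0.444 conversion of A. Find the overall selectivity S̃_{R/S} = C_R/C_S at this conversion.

C_A = C_{A0}(1−X) = 1.690 mol/L.
Along a PFR/batch, dC_S/dC_A = −r_S/(r_R+r_S) = −k₂/(k₂+k₁·C_A).
Integrating from C_{A0} to C_A: C_S = (0.509/2.52)·ln[(0.509+2.52·3.04)/(0.509+2.52·1.69)] = 0.2020·ln(8.170/4.768) = 0.1088 mol/L.
Then C_R = (C_{A0}−C_A) − C_S = 1.350 − 0.1088 = 1.241 mol/L.
S̃_{R/S} = C_R/C_S = 1.241/0.1088 = 11.4.

11.4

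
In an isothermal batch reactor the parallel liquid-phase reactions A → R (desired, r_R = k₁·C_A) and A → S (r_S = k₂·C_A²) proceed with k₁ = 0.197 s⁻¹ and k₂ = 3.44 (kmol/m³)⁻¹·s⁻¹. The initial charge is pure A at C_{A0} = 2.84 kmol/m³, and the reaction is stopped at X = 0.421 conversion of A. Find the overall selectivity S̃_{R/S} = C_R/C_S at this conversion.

0.0262

C_A = C_{A0}(1−X) = 1.644 kmol/m³.
Along a PFR/batch, dC_R/dC_A = −r_R/(r_R+r_S) = −k₁/(k₁+k₂·C_A).
Integrating from C_{A0} to C_A: C_R = (0.197/3.44)·ln[(0.197+3.44·2.84)/(0.197+3.44·1.64)] = 0.05727·ln(9.967/5.854) = 0.03048 kmol/m³.
C_S = (C_{A0}−C_A)−C_R = 1.165 kmol/m³; S̃_{R/S} = 0.03048/1.165 = 0.0262.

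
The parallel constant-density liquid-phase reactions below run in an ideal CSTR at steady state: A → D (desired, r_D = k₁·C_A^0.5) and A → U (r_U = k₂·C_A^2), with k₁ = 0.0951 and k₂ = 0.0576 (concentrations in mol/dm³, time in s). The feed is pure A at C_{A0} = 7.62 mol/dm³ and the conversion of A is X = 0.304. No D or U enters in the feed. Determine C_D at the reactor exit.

Exit C_A = C_{A0}(1−X) = 7.62×0.696 = 5.304 mol/dm³.
In a CSTR the entire volume is at exit conditions, so r_D = 0.0951×5.304^0.5 = 0.2190 and r_U = 0.0576×5.304^2 = 1.620.
Fraction of consumed A going to D: r_D/(r_D+r_U) = 0.1191.
C_D = 0.1191·C_{A0}·X = 0.1191×7.62×0.304 = 0.276 mol/dm³.

0.276 mol/dm³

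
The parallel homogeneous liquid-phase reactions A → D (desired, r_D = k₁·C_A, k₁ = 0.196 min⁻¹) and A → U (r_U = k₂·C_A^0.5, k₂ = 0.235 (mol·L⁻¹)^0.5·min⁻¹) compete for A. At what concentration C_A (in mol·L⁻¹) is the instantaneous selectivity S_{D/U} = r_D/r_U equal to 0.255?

0.0935 mol·L⁻¹

S_{D/U} = (k₁/k₂)·C_A^0.5 ⇒ C_A = (S·k₂/k₁)^(2).
= (0.255×0.235/0.196)^(2) = (0.3057)^(2) = 0.0935 mol·L⁻¹.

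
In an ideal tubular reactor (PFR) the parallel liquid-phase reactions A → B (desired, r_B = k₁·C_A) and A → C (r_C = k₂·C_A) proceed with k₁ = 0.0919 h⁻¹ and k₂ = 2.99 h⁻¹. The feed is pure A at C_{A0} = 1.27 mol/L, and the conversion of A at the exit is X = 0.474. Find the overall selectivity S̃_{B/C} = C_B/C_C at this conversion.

C_A = C_{A0}(1−X) = 0.6680 mol/L.
Both paths are first order in A, so the instantaneous fraction to B is constant: dC_B/d(−C_A) = k₁/(k₁+k₂) = 0.02982.
C_B = 0.02982·(C_{A0}−C_A) = 0.02982×0.6020 = 0.0180 mol/L.
C_C = (C_{A0}−C_A)−C_B = 0.5840 mol/L; S̃_{B/C} = 0.01795/0.5840 = 0.0307.

0.0307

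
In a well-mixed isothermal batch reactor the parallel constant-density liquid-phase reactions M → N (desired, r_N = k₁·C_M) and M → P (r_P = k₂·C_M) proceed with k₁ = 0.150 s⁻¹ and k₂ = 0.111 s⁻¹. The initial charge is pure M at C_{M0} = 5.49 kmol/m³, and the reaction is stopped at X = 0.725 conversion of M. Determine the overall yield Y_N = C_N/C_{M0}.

0.417

C_M = C_{M0}(1−X) = 1.510 kmol/m³.
Both paths are first order in M, so the instantaneous fraction to N is constant: dC_N/d(−C_M) = k₁/(k₁+k₂) = 0.5747.
C_N = 0.5747·(C_{M0}−C_M) = 0.5747×3.980 = 2.29 kmol/m³.
Y_N = C_N/C_{M0} = 2.287/5.49 = 0.417.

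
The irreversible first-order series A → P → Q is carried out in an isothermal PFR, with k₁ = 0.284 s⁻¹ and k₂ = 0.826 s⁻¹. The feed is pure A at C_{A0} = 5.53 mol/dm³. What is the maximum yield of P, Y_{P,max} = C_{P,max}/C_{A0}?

For a first-order series the maximum intermediate yield is C_{P,max}/C_{A0} = (k₁/k₂)^[k₂/(k₂−k₁)].
= (0.284/0.826)^(0.826/(0.826−0.284)) = (0.3438)^(1.524) = 0.1965.

0.197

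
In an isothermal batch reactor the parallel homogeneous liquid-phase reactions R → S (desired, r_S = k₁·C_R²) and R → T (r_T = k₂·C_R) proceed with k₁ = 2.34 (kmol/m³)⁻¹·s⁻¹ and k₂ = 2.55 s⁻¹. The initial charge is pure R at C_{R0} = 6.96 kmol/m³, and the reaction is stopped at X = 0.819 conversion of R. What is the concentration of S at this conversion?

4.36 kmol/m³

C_R = C_{R0}(1−X) = 1.260 kmol/m³.
Along a PFR/batch, dC_T/dC_R = −r_T/(r_S+r_T) = −k₂/(k₂+k₁·C_R).
Integrating from C_{R0} to C_R: C_T = (2.55/2.34)·ln[(2.55+2.34·6.96)/(2.55+2.34·1.26)] = 1.090·ln(18.84/5.498) = 1.342 kmol/m³.
Then C_S = (C_{R0}−C_R) − C_T = 5.700 − 1.342 = 4.358 kmol/m³.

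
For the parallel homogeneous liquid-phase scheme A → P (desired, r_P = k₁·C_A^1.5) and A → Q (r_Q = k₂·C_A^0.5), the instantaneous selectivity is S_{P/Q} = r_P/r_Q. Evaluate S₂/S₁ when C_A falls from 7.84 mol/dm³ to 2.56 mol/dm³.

S_{P/Q} = (k₁/k₂)·C_A, so S₂/S₁ = (C_{A,2}/C_{A,1}).
= 2.56/7.84 = 0.327.
Selectivity toward P falls as C_A falls — high-concentration operation is favoured.

0.327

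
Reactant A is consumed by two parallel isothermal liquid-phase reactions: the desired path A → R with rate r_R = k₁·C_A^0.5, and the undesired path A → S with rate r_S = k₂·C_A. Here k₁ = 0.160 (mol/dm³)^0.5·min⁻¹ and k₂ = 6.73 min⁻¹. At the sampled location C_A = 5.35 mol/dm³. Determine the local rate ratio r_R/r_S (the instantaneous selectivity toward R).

S_{R/S} = r_R/r_S = (k₁·C_A^0.5)/(k₂·C_A) = (k₁/k₂)·C_A^-0.5.
= (0.160×5.350^0.5) / (6.73×5.350) = 0.3701/36.01 = 0.0103.
The undesired path is higher order in A, so low C_A (CSTR or dilute feed) favours R.

0.0103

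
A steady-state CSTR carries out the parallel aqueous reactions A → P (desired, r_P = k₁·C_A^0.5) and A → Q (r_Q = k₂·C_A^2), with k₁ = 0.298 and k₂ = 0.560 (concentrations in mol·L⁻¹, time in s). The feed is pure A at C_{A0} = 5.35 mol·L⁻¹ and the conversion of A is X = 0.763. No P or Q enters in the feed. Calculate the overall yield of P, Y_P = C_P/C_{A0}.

Exit C_A = C_{A0}(1−X) = 5.35×0.237 = 1.268 mol·L⁻¹.
A CSTR operates uniformly at the exit composition, giving r_P = 0.3356 and r_Q = 0.9003 (each k·C_A^n at C_A = 1.268).
Fraction of consumed A going to P: r_P/(r_P+r_Q) = 0.2715.
C_P = 0.2715·C_{A0}·X = 0.2715×5.35×0.763 = 1.11 mol·L⁻¹; Y_P = C_P/C_{A0} = 0.207.

0.207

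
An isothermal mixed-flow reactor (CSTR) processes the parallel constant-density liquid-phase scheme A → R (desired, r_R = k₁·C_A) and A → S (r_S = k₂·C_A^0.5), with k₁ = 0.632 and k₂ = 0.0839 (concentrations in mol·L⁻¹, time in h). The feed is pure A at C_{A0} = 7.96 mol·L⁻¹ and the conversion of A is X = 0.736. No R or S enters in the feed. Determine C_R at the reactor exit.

5.37 mol·L⁻¹

Exit C_A = C_{A0}(1−X) = 7.96×0.264 = 2.101 mol·L⁻¹.
Rates in a CSTR are evaluated at the outlet concentration: r_R = 0.632×2.101 = 1.328, r_S = 0.0839×2.101^0.5 = 0.1216.
Fraction of consumed A going to R: r_R/(r_R+r_S) = 0.9161.
C_R = 0.9161·C_{A0}·X = 0.9161×7.96×0.736 = 5.37 mol·L⁻¹.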